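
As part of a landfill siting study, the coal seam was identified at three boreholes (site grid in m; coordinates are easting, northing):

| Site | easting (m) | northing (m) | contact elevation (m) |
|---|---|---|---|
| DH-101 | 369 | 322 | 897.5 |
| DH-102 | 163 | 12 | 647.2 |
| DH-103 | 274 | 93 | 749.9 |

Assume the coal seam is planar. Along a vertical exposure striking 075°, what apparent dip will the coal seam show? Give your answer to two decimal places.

36.01°

Two edge vectors: DH-101→DH-102 = (-206, -310, -250.3), DH-101→DH-103 = (-95, -229, -147.6).
Normal n = (DH-101→DH-102) × (DH-101→DH-103) = (-11562.7, -6627.1, 17724).
So ∂z/∂easting = −n_x/n_z = 0.65238 and ∂z/∂northing = −n_y/n_z = 0.37391.
Unit vector along 075° is (sin 75°, cos 75°) = (0.9659, 0.2588).
Slope in that direction = a·(0.9659) + b·(0.2588) = 0.72692.
Apparent dip = arctan|0.72692| = 36.01° (true dip is 36.9°, so apparent ≤ true as expected).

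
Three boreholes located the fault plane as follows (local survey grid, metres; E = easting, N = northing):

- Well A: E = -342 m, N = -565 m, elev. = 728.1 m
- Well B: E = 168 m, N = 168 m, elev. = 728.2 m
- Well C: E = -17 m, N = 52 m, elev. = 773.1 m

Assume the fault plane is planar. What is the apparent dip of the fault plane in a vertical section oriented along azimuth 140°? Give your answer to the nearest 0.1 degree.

Two edge vectors: Well A→Well B = (510, 733, 0.1), Well A→Well C = (325, 617, 45).
Normal n = (Well A→Well B) × (Well A→Well C) = (32923.3, -22917.5, 76445).
So ∂z/∂E = −n_x/n_z = −0.43068 and ∂z/∂N = −n_y/n_z = 0.29979.
Unit vector along 140° is (sin 140°, cos 140°) = (0.6428, -0.7660).
Slope in that direction = a·(0.6428) + b·(-0.7660) = −0.50649.
Apparent dip = arctan|0.50649| = 26.9° (true dip is 27.7°, so apparent ≤ true as expected).

26.9°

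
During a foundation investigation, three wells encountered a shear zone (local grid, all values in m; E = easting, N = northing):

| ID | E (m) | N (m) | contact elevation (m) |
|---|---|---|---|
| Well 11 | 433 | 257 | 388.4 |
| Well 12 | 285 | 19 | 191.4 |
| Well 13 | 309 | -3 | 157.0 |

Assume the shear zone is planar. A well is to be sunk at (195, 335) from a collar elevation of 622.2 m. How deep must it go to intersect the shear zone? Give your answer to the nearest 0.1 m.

46.1 m

Let the plane be z = a·E + b·N + c.
Well 12−Well 11: −148a − 238b = −197;  Well 13−Well 11: −124a − 260b = −231.4.
Solving gives a = −0.42966, b = 1.09492.
Then c = 388.4 − a·433 − b·257 = 293.05.
At (195, 335): z_contact = −83.78 + 366.80 + 293.05 = 576.06 m.
Depth below ground = 622.2 − 576.06 = 46.1 m.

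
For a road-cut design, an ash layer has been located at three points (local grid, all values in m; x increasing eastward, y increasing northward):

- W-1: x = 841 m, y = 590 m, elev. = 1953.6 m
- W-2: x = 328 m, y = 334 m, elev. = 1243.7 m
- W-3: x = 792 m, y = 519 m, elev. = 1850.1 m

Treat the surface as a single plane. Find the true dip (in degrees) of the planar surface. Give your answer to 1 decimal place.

51.6°

Let the plane be z = a·x + b·y + c.
W-2−W-1: −513a − 256b = −709.9;  W-3−W-1: −49a − 71b = −103.5.
Solving gives a = 1.00117, b = 0.76680.
Gradient magnitude |∇z| = √(a² + b²) = √(1.00234 + 0.58798) = 1.26108.
True dip = arctan(1.26108) = 51.6°, dipping toward SW (azimuth ≈ 233°).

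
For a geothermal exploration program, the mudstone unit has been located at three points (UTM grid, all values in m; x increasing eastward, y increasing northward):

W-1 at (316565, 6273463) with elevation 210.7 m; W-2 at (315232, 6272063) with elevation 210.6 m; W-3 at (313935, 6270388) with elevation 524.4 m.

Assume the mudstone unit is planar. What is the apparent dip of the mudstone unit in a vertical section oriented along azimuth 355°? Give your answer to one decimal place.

Two edge vectors: W-1→W-2 = (-1333, -1400, -0.1), W-1→W-3 = (-2630, -3075, 313.7).
Normal n = (W-1→W-2) × (W-1→W-3) = (-439487.5, 418425.1, 416975).
So ∂z/∂x = −n_x/n_z = 1.05399 and ∂z/∂y = −n_y/n_z = −1.00348.
Unit vector along 355° is (sin 355°, cos 355°) = (-0.0872, 0.9962).
Slope in that direction = a·(-0.0872) + b·(0.9962) = −1.09152.
Apparent dip = arctan|1.09152| = 47.5° (true dip is 55.5°, so apparent ≤ true as expected).

47.5°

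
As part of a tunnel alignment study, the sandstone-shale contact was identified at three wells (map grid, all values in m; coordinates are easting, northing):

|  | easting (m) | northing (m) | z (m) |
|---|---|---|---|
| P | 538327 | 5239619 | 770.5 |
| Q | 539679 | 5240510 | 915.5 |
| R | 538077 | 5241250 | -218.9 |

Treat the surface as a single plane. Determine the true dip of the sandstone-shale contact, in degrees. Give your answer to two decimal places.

Two edge vectors: P→Q = (1352, 891, 145), P→R = (-250, 1631, -989.4).
Normal n = (P→Q) × (P→R) = (-1118050.4, 1301418.8, 2427862).
So ∂z/∂easting = −n_x/n_z = 0.46051 and ∂z/∂northing = −n_y/n_z = −0.53603.
Gradient magnitude |∇z| = √(a² + b²) = √(0.21207 + 0.28733) = 0.70668.
True dip = arctan(0.70668) = 35.25°, dipping toward NW (azimuth ≈ 319°).

35.25°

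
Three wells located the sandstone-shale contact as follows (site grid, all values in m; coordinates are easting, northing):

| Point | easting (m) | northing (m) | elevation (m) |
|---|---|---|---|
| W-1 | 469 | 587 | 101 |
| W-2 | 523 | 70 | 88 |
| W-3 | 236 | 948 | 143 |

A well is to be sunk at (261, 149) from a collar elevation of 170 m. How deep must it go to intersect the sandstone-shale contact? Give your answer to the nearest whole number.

37 m

Let the plane be z = a·easting + b·northing + c.
W-2−W-1: 54a − 517b = −13;  W-3−W-1: −233a + 361b = 42.
Solving gives a = −0.16858, b = 0.00754.
Then c = 101 − a·469 − b·587 = 175.64.
At (261, 149): z_contact = −44.0 + 1.1 + 175.64 = 132.8 m.
Depth below ground = 170 − 132.8 = 37 m.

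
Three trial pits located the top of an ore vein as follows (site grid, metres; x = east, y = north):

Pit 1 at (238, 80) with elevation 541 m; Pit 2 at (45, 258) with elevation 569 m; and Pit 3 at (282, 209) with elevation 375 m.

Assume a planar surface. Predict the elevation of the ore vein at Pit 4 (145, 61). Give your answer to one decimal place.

653.1 m

Let the plane be z = a·x + b·y + c.
Pit 2−Pit 1: −193a + 178b = 28;  Pit 3−Pit 1: 44a + 129b = −166.
Solving gives a = −1.01317, b = −0.94124.
Then c = 541 − a·238 − b·80 = 857.43.
At (145, 61): z = −146.9 − 57.4 + 857.43 = 653.1 m.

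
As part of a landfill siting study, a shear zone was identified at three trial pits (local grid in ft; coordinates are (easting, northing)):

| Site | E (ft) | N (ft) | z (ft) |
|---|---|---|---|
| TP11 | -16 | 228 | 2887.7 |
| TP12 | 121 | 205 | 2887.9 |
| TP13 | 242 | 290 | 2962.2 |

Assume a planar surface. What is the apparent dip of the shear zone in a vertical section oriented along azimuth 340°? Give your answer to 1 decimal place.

Two edge vectors: TP11→TP12 = (137, -23, 0.2), TP11→TP13 = (258, 62, 74.5).
Normal n = (TP11→TP12) × (TP11→TP13) = (-1725.9, -10154.9, 14428).
So ∂z/∂E = −n_x/n_z = 0.11962 and ∂z/∂N = −n_y/n_z = 0.70383.
Unit vector along 340° is (sin 340°, cos 340°) = (-0.3420, 0.9397).
Slope in that direction = a·(-0.3420) + b·(0.9397) = 0.62047.
Apparent dip = arctan|0.62047| = 31.8° (true dip is 35.5°, so apparent ≤ true as expected).

31.8°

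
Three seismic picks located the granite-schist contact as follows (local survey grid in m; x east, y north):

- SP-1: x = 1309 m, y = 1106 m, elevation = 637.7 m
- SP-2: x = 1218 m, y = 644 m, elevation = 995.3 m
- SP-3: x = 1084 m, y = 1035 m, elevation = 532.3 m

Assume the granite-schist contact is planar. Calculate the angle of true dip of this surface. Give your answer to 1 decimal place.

Let the plane be z = a·x + b·y + c.
SP-2−SP-1: −91a − 462b = 357.6;  SP-3−SP-1: −225a − 71b = −105.4.
Solving gives a = 0.75993, b = −0.92371.
Gradient magnitude |∇z| = √(a² + b²) = √(0.57749 + 0.85324) = 1.19613.
True dip = arctan(1.19613) = 50.1°, dipping toward NW (azimuth ≈ 321°).

50.1°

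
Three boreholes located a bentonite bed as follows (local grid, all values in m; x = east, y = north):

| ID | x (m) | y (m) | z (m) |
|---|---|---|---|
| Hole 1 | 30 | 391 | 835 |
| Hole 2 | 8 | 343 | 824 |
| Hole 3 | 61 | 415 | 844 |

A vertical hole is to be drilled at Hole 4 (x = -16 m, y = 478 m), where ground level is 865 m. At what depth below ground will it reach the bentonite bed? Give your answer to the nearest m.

25 m

Two edge vectors: Hole 1→Hole 2 = (-22, -48, -11), Hole 1→Hole 3 = (31, 24, 9).
Normal n = (Hole 1→Hole 2) × (Hole 1→Hole 3) = (-168, -143, 960).
So ∂z/∂x = −n_x/n_z = 0.17500 and ∂z/∂y = −n_y/n_z = 0.14896.
Intercept c from Hole 1: 835 − 5.25 − 58.24 = 771.51.
At (-16, 478): z_contact = −2.8 + 71.2 + 771.51 = 839.9 m.
Depth below ground = 865 − 839.9 = 25 m.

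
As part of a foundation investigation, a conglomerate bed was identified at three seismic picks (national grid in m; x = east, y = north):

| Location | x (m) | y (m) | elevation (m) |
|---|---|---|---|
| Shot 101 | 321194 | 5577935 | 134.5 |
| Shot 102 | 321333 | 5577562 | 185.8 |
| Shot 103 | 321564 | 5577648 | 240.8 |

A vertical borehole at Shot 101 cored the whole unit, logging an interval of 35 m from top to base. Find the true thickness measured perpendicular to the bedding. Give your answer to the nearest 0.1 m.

Two edge vectors: Shot 101→Shot 102 = (139, -373, 51.3), Shot 101→Shot 103 = (370, -287, 106.3).
Normal n = (Shot 101→Shot 102) × (Shot 101→Shot 103) = (-24926.8, 4205.3, 98117).
So ∂z/∂x = −n_x/n_z = 0.25405 and ∂z/∂y = −n_y/n_z = −0.04286.
|∇z| = √(a²+b²) = 0.25764, so dip δ = arctan(0.25764) = 14.45°.
True thickness = vertical thickness × cos δ = 35 × cos 14.45° = 33.9 m.

33.9 m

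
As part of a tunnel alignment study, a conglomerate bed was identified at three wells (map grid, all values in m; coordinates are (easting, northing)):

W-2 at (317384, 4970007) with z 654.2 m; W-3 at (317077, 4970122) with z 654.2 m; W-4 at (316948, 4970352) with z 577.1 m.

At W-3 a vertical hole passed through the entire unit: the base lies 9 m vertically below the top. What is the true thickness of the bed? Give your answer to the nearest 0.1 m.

8.2 m

Let the plane be z = a·E + b·N + c.
W-3−W-2: −307a + 115b = 0;  W-4−W-2: −436a + 345b = −77.1.
Solving gives a = −0.15897, b = −0.42438.
|∇z| = √(a²+b²) = 0.45318, so dip δ = arctan(0.45318) = 24.38°.
True thickness = vertical thickness × cos δ = 9 × cos 24.38° = 8.2 m.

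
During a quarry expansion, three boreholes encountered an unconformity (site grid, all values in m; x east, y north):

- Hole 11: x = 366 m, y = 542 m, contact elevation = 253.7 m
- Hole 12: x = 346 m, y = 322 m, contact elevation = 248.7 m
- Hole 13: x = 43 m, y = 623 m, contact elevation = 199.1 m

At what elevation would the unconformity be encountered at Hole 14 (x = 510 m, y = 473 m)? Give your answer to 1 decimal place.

277.8 m

Two edge vectors: Hole 11→Hole 12 = (-20, -220, -5), Hole 11→Hole 13 = (-323, 81, -54.6).
Normal n = (Hole 11→Hole 12) × (Hole 11→Hole 13) = (12417, 523, -72680).
So ∂z/∂x = −n_x/n_z = 0.17084 and ∂z/∂y = −n_y/n_z = 0.00720.
Intercept c from Hole 11: 253.7 − 62.53 − 3.90 = 187.27.
At (510, 473): z = 87.1 + 3.4 + 187.27 = 277.8 m.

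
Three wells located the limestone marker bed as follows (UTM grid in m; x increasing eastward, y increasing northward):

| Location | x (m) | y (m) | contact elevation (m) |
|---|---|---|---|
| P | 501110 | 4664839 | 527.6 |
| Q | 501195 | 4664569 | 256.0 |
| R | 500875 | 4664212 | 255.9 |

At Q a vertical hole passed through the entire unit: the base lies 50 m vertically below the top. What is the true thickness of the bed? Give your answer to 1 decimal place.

33.4 m

Let the plane be z = a·x + b·y + c.
Q−P: 85a − 270b = −271.6;  R−P: −235a − 627b = −271.7.
Solving gives a = −0.83031, b = 0.74453.
|∇z| = √(a²+b²) = 1.11523, so dip δ = arctan(1.11523) = 48.12°.
True thickness = vertical thickness × cos δ = 50 × cos 48.12° = 33.4 m.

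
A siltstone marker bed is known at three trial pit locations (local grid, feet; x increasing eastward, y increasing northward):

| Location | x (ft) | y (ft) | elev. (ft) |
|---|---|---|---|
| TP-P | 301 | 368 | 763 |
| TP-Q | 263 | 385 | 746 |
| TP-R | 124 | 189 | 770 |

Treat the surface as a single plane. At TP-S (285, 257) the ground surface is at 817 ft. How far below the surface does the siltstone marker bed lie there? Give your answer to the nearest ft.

Two edge vectors: TP-P→TP-Q = (-38, 17, -17), TP-P→TP-R = (-177, -179, 7).
Normal n = (TP-P→TP-Q) × (TP-P→TP-R) = (-2924, 3275, 9811).
So ∂z/∂x = −n_x/n_z = 0.29803 and ∂z/∂y = −n_y/n_z = −0.33381.
Intercept c from TP-P: 763 − 89.71 + 122.84 = 796.13.
At (285, 257): z_contact = 84.9 − 85.8 + 796.13 = 795.3 ft.
Depth below ground = 817 − 795.3 = 22 ft.

22 ft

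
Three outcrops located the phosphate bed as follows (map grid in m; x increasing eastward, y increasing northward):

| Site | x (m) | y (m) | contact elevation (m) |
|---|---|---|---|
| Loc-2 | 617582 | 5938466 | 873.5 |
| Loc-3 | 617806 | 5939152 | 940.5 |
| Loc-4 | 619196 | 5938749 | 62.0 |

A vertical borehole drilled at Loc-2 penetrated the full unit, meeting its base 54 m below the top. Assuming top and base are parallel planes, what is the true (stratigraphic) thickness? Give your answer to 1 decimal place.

Two edge vectors: Loc-2→Loc-3 = (224, 686, 67), Loc-2→Loc-4 = (1614, 283, -811.5).
Normal n = (Loc-2→Loc-3) × (Loc-2→Loc-4) = (-575650, 289914, -1043812).
So ∂z/∂x = −n_x/n_z = −0.55149 and ∂z/∂y = −n_y/n_z = 0.27775.
|∇z| = √(a²+b²) = 0.61748, so dip δ = arctan(0.61748) = 31.69°.
True thickness = vertical thickness × cos δ = 54 × cos 31.69° = 45.9 m.

45.9 m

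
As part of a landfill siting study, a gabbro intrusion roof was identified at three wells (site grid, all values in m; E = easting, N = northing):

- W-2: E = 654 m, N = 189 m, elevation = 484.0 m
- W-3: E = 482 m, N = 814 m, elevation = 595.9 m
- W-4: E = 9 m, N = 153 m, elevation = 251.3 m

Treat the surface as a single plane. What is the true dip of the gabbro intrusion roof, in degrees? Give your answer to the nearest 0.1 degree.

23.8°

Two edge vectors: W-2→W-3 = (-172, 625, 111.9), W-2→W-4 = (-645, -36, -232.7).
Normal n = (W-2→W-3) × (W-2→W-4) = (-141409.1, -112199.9, 409317).
So ∂z/∂E = −n_x/n_z = 0.34548 and ∂z/∂N = −n_y/n_z = 0.27411.
Gradient magnitude |∇z| = √(a² + b²) = √(0.11935 + 0.07514) = 0.44101.
True dip = arctan(0.44101) = 23.8°, dipping toward SW (azimuth ≈ 232°).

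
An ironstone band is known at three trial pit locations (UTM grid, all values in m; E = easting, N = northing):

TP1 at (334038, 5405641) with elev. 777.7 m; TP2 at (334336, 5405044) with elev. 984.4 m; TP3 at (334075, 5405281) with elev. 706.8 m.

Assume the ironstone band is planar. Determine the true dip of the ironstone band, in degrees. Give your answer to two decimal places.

Let the plane be z = a·E + b·N + c.
TP2−TP1: 298a − 597b = 206.7;  TP3−TP1: 37a − 360b = −70.9.
Solving gives a = 1.37032, b = 0.33778.
Gradient magnitude |∇z| = √(a² + b²) = √(1.87779 + 0.11410) = 1.41134.
True dip = arctan(1.41134) = 54.68°, dipping toward WSW (azimuth ≈ 256°).

54.68°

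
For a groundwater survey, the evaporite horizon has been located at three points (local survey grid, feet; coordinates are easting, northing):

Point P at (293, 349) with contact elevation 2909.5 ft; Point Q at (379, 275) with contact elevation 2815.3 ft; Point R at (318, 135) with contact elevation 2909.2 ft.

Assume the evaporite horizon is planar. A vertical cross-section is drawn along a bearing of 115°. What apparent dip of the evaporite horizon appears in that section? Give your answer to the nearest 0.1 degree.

46.2°

Two edge vectors: Point P→Point Q = (86, -74, -94.2), Point P→Point R = (25, -214, -0.3).
Normal n = (Point P→Point Q) × (Point P→Point R) = (-20136.6, -2329.2, -16554).
So ∂z/∂easting = −n_x/n_z = −1.21642 and ∂z/∂northing = −n_y/n_z = −0.14070.
Unit vector along 115° is (sin 115°, cos 115°) = (0.9063, -0.4226).
Slope in that direction = a·(0.9063) + b·(-0.4226) = −1.04299.
Apparent dip = arctan|1.04299| = 46.2° (true dip is 50.8°, so apparent ≤ true as expected).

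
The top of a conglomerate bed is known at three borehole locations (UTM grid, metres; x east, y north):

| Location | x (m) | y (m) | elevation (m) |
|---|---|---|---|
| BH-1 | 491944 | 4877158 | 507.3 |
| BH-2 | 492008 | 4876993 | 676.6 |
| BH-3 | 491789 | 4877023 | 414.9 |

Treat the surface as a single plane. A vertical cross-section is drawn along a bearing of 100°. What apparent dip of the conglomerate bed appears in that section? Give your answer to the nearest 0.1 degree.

50.2°

Two edge vectors: BH-1→BH-2 = (64, -165, 169.3), BH-1→BH-3 = (-155, -135, -92.4).
Normal n = (BH-1→BH-2) × (BH-1→BH-3) = (38101.5, -20327.9, -34215).
So ∂z/∂x = −n_x/n_z = 1.11359 and ∂z/∂y = −n_y/n_z = −0.59412.
Unit vector along 100° is (sin 100°, cos 100°) = (0.9848, -0.1736).
Slope in that direction = a·(0.9848) + b·(-0.1736) = 1.19984.
Apparent dip = arctan|1.19984| = 50.2° (true dip is 51.6°, so apparent ≤ true as expected).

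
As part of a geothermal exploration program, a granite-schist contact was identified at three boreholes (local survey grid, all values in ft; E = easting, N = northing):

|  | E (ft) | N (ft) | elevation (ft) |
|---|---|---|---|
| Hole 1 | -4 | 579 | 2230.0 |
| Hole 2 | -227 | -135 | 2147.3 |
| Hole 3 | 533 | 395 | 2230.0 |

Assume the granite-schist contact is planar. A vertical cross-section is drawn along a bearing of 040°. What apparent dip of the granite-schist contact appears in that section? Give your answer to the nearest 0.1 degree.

Let the plane be z = a·E + b·N + c.
Hole 2−Hole 1: −223a − 714b = −82.7;  Hole 3−Hole 1: 537a − 184b = 0.
Solving gives a = 0.03585, b = 0.10463.
Unit vector along 040° is (sin 40°, cos 40°) = (0.6428, 0.7660).
Slope in that direction = a·(0.6428) + b·(0.7660) = 0.10320.
Apparent dip = arctan|0.10320| = 5.9° (true dip is 6.3°, so apparent ≤ true as expected).

5.9°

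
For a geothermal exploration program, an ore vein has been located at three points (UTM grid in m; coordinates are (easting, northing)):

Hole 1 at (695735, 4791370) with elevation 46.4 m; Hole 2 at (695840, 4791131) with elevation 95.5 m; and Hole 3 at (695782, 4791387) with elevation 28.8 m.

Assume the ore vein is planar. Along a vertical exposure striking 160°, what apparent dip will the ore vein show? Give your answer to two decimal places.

Two edge vectors: Hole 1→Hole 2 = (105, -239, 49.1), Hole 1→Hole 3 = (47, 17, -17.6).
Normal n = (Hole 1→Hole 2) × (Hole 1→Hole 3) = (3371.7, 4155.7, 13018).
So ∂z/∂E = −n_x/n_z = −0.25900 and ∂z/∂N = −n_y/n_z = −0.31923.
Unit vector along 160° is (sin 160°, cos 160°) = (0.3420, -0.9397).
Slope in that direction = a·(0.3420) + b·(-0.9397) = 0.21139.
Apparent dip = arctan|0.21139| = 11.94° (true dip is 22.3°, so apparent ≤ true as expected).

11.94°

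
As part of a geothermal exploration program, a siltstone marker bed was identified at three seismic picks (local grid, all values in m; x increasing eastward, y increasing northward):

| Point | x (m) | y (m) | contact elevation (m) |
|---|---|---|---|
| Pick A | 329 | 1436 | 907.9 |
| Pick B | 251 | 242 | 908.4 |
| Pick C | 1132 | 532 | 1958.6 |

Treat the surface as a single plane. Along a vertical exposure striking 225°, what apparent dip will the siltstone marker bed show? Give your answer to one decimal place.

38.8°

Two edge vectors: Pick A→Pick B = (-78, -1194, 0.5), Pick A→Pick C = (803, -904, 1050.7).
Normal n = (Pick A→Pick B) × (Pick A→Pick C) = (-1254083.8, 82356.1, 1029294).
So ∂z/∂x = −n_x/n_z = 1.21839 and ∂z/∂y = −n_y/n_z = −0.08001.
Unit vector along 225° is (sin 225°, cos 225°) = (-0.7071, -0.7071).
Slope in that direction = a·(-0.7071) + b·(-0.7071) = −0.80496.
Apparent dip = arctan|0.80496| = 38.8° (true dip is 50.7°, so apparent ≤ true as expected).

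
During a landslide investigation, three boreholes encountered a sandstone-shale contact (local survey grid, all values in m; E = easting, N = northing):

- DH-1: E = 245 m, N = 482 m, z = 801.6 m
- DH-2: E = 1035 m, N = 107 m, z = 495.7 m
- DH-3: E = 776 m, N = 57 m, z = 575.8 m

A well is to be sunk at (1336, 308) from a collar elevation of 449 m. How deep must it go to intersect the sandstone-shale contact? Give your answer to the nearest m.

30 m

Two edge vectors: DH-1→DH-2 = (790, -375, -305.9), DH-1→DH-3 = (531, -425, -225.8).
Normal n = (DH-1→DH-2) × (DH-1→DH-3) = (-45332.5, 15949.1, -136625).
So ∂z/∂E = −n_x/n_z = −0.33180 and ∂z/∂N = −n_y/n_z = 0.11674.
Intercept c from DH-1: 801.6 + 81.29 − 56.27 = 826.62.
At (1336, 308): z_contact = −443.3 + 36.0 + 826.62 = 419.3 m.
Depth below ground = 449 − 419.3 = 30 m.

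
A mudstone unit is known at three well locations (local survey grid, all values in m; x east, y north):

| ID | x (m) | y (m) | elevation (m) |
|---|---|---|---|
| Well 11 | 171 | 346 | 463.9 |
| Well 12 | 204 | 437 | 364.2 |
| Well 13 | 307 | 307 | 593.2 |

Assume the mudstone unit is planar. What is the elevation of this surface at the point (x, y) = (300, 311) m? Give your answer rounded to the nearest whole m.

584 m

Two edge vectors: Well 11→Well 12 = (33, 91, -99.7), Well 11→Well 13 = (136, -39, 129.3).
Normal n = (Well 11→Well 12) × (Well 11→Well 13) = (7878, -17826.1, -13663).
So ∂z/∂x = −n_x/n_z = 0.57659 and ∂z/∂y = −n_y/n_z = −1.30470.
Intercept c from Well 11: 463.9 − 98.60 + 451.43 = 816.73.
At (300, 311): z = 173.0 − 405.8 + 816.73 = 583.9 m.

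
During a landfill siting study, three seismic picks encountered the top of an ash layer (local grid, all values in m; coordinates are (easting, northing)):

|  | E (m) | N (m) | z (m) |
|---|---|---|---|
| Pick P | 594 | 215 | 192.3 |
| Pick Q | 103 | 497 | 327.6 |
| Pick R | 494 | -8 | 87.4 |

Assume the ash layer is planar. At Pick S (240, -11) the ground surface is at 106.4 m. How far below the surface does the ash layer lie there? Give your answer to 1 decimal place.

19.3 m

Two edge vectors: Pick P→Pick Q = (-491, 282, 135.3), Pick P→Pick R = (-100, -223, -104.9).
Normal n = (Pick P→Pick Q) × (Pick P→Pick R) = (590.1, -65035.9, 137693).
So ∂z/∂E = −n_x/n_z = −0.00429 and ∂z/∂N = −n_y/n_z = 0.47233.
Intercept c from Pick P: 192.3 + 2.55 − 101.55 = 93.30.
At (240, -11): z_contact = −1.03 − 5.20 + 93.30 = 87.07 m.
Depth below ground = 106.4 − 87.07 = 19.3 m.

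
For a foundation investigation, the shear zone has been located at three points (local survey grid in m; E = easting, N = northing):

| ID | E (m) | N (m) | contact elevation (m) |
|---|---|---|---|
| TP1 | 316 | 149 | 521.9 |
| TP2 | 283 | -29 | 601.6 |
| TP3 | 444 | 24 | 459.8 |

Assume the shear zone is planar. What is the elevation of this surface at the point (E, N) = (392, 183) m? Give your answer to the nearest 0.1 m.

452.2 m

Two edge vectors: TP1→TP2 = (-33, -178, 79.7), TP1→TP3 = (128, -125, -62.1).
Normal n = (TP1→TP2) × (TP1→TP3) = (21016.3, 8152.3, 26909).
So ∂z/∂E = −n_x/n_z = −0.78101 and ∂z/∂N = −n_y/n_z = −0.30296.
Intercept c from TP1: 521.9 + 246.80 + 45.14 = 813.84.
At (392, 183): z = −306.2 − 55.4 + 813.84 = 452.2 m.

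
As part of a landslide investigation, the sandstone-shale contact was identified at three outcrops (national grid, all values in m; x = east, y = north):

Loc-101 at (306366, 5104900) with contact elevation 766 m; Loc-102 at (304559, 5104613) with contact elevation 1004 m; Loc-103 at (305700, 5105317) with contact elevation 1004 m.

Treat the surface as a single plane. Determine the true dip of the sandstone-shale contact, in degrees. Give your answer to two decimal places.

Let the plane be z = a·x + b·y + c.
Loc-102−Loc-101: −1807a − 287b = 238;  Loc-103−Loc-101: −666a + 417b = 238.
Solving gives a = −0.17737, b = 0.28747.
Gradient magnitude |∇z| = √(a² + b²) = √(0.03146 + 0.08264) = 0.33778.
True dip = arctan(0.33778) = 18.66°, dipping toward SSE (azimuth ≈ 148°).

18.66°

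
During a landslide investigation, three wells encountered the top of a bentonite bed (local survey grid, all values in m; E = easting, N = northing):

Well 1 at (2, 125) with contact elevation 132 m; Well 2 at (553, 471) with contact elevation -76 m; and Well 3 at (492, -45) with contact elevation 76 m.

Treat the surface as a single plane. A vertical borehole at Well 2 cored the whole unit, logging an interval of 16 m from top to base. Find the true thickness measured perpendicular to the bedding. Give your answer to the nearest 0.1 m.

Let the plane be z = a·E + b·N + c.
Well 2−Well 1: 551a + 346b = −208;  Well 3−Well 1: 490a − 170b = −56.
Solving gives a = −0.20796, b = −0.26999.
|∇z| = √(a²+b²) = 0.34079, so dip δ = arctan(0.34079) = 18.82°.
True thickness = vertical thickness × cos δ = 16 × cos 18.82° = 15.1 m.

15.1 m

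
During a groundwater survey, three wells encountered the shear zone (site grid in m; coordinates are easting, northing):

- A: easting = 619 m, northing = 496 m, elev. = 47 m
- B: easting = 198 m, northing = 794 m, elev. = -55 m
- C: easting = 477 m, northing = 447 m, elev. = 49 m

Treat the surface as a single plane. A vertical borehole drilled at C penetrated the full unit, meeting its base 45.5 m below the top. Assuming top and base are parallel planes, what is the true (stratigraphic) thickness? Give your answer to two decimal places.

44.11 m

Let the plane be z = a·easting + b·northing + c.
B−A: −421a + 298b = −102;  C−A: −142a − 49b = 2.
Solving gives a = 0.06993, b = −0.24348.
|∇z| = √(a²+b²) = 0.25333, so dip δ = arctan(0.25333) = 14.22°.
True thickness = vertical thickness × cos δ = 45.5 × cos 14.22° = 44.11 m.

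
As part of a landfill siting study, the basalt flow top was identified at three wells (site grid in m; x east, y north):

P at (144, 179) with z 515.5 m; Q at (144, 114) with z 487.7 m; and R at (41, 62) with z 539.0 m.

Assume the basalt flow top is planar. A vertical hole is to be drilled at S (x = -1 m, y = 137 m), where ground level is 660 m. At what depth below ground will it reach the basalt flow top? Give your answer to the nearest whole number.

59 m

Let the plane be z = a·x + b·y + c.
Q−P: 0a − 65b = −27.8;  R−P: −103a − 117b = 23.5.
Solving gives a = −0.71398, b = 0.42769.
Then c = 515.5 − a·144 − b·179 = 541.76.
At (-1, 137): z_contact = 0.7 + 58.6 + 541.76 = 601.1 m.
Depth below ground = 660 − 601.1 = 59 m.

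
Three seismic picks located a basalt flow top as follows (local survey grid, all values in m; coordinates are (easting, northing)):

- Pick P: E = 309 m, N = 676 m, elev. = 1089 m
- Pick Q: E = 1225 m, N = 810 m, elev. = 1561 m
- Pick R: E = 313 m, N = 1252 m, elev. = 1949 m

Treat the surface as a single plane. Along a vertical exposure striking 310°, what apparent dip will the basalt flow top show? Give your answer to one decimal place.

Two edge vectors: Pick P→Pick Q = (916, 134, 472), Pick P→Pick R = (4, 576, 860).
Normal n = (Pick P→Pick Q) × (Pick P→Pick R) = (-156632, -785872, 527080).
So ∂z/∂E = −n_x/n_z = 0.29717 and ∂z/∂N = −n_y/n_z = 1.49099.
Unit vector along 310° is (sin 310°, cos 310°) = (-0.7660, 0.6428).
Slope in that direction = a·(-0.7660) + b·(0.6428) = 0.73075.
Apparent dip = arctan|0.73075| = 36.2° (true dip is 56.7°, so apparent ≤ true as expected).

36.2°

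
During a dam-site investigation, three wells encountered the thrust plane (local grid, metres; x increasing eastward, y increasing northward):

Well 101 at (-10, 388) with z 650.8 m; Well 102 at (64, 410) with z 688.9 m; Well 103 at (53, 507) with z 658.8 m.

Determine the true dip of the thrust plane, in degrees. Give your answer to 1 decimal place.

32.5°

Two edge vectors: Well 101→Well 102 = (74, 22, 38.1), Well 101→Well 103 = (63, 119, 8).
Normal n = (Well 101→Well 102) × (Well 101→Well 103) = (-4357.9, 1808.3, 7420).
So ∂z/∂x = −n_x/n_z = 0.58732 and ∂z/∂y = −n_y/n_z = −0.24371.
Gradient magnitude |∇z| = √(a² + b²) = √(0.34494 + 0.05939) = 0.63587.
True dip = arctan(0.63587) = 32.5°, dipping toward WNW (azimuth ≈ 293°).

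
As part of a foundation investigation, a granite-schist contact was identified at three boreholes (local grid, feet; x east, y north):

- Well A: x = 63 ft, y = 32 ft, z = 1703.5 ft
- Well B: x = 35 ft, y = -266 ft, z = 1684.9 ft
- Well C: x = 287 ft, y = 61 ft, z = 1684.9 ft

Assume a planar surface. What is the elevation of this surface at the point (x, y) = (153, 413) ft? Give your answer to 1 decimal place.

Let the plane be z = a·x + b·y + c.
Well B−Well A: −28a − 298b = −18.6;  Well C−Well A: 224a + 29b = −18.6.
Solving gives a = −0.09224, b = 0.07108.
Then c = 1703.5 − a·63 − b·32 = 1707.04.
At (153, 413): z = −14.1 + 29.4 + 1707.04 = 1722.3 ft.

1722.3 ft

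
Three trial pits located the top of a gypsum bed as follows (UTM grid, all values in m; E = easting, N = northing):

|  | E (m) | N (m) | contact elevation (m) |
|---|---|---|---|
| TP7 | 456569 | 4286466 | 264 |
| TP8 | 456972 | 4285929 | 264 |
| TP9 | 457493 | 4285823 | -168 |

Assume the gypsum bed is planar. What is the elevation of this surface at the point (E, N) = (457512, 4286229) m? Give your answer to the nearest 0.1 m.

Let the plane be z = a·E + b·N + c.
TP8−TP7: 403a − 537b = 0;  TP9−TP7: 924a − 643b = −432.
Solving gives a = −0.978591827, b = −0.734399453.
Then c = 264 − a·456569 − b·4286466 = 3595036.98.
At (457512, 4286229): z = −447717.5 − 3147804.2 + 3595036.98 = -484.8 m.

-484.8 m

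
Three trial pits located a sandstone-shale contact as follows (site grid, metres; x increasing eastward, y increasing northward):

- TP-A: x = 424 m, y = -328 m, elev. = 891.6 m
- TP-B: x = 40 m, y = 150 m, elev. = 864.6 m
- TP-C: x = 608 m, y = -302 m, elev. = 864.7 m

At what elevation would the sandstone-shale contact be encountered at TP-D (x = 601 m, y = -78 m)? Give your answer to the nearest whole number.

831 m

Let the plane be z = a·x + b·y + c.
TP-B−TP-A: −384a + 478b = −27;  TP-C−TP-A: 184a + 26b = −26.9.
Solving gives a = −0.12412, b = −0.15620.
Then c = 891.6 − a·424 − b·-328 = 892.99.
At (601, -78): z = −74.6 + 12.2 + 892.99 = 830.6 m.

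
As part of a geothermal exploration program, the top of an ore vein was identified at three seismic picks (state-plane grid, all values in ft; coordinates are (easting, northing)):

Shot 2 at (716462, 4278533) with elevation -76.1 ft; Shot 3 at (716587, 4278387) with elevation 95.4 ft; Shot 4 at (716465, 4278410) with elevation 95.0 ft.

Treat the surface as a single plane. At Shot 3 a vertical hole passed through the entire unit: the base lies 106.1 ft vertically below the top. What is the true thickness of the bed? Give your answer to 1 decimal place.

61.0 ft

Two edge vectors: Shot 2→Shot 3 = (125, -146, 171.5), Shot 2→Shot 4 = (3, -123, 171.1).
Normal n = (Shot 2→Shot 3) × (Shot 2→Shot 4) = (-3886.1, -20873, -14937).
So ∂z/∂E = −n_x/n_z = −0.26017 and ∂z/∂N = −n_y/n_z = −1.39740.
|∇z| = √(a²+b²) = 1.42141, so dip δ = arctan(1.42141) = 54.87°.
True thickness = vertical thickness × cos δ = 106.1 × cos 54.87° = 61.0 ft.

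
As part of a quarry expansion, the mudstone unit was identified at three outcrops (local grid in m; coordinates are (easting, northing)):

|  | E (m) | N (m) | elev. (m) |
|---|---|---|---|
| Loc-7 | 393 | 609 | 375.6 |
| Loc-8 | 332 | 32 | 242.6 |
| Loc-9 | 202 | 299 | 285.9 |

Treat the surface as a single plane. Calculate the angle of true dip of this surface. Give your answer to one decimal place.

13.9°

Two edge vectors: Loc-7→Loc-8 = (-61, -577, -133), Loc-7→Loc-9 = (-191, -310, -89.7).
Normal n = (Loc-7→Loc-8) × (Loc-7→Loc-9) = (10526.9, 19931.3, -91297).
So ∂z/∂E = −n_x/n_z = 0.11530 and ∂z/∂N = −n_y/n_z = 0.21831.
Gradient magnitude |∇z| = √(a² + b²) = √(0.01329 + 0.04766) = 0.24689.
True dip = arctan(0.24689) = 13.9°, dipping toward SSW (azimuth ≈ 208°).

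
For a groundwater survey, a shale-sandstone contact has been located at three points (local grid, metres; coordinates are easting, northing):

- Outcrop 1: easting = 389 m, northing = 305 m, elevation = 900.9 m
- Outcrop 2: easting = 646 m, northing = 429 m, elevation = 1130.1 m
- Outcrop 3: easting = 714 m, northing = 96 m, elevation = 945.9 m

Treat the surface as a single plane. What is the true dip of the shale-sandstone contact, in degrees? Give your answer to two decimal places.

41.30°

Two edge vectors: Outcrop 1→Outcrop 2 = (257, 124, 229.2), Outcrop 1→Outcrop 3 = (325, -209, 45).
Normal n = (Outcrop 1→Outcrop 2) × (Outcrop 1→Outcrop 3) = (53482.8, 62925, -94013).
So ∂z/∂easting = −n_x/n_z = 0.56889 and ∂z/∂northing = −n_y/n_z = 0.66932.
Gradient magnitude |∇z| = √(a² + b²) = √(0.32363 + 0.44799) = 0.87842.
True dip = arctan(0.87842) = 41.30°, dipping toward SW (azimuth ≈ 220°).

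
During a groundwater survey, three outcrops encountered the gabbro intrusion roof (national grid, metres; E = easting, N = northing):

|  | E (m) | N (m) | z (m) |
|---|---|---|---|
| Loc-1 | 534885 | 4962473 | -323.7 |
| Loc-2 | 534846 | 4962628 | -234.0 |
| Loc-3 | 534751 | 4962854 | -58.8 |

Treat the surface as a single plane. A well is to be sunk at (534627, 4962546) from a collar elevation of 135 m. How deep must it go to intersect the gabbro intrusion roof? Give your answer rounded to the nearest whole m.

Let the plane be z = a·E + b·N + c.
Loc-2−Loc-1: −39a + 155b = 89.7;  Loc-3−Loc-1: −134a + 381b = 264.9.
Solving gives a = −1.16457452, b = 0.28568770.
Then c = -323.7 − a·534885 − b·4962473 = −795127.76.
At (534627, 4962546): z_contact = −622613.0 + 1417738.4 − 795127.76 = -2.4 m.
Depth below ground = 135 − (-2.4) = 137 m.

137 m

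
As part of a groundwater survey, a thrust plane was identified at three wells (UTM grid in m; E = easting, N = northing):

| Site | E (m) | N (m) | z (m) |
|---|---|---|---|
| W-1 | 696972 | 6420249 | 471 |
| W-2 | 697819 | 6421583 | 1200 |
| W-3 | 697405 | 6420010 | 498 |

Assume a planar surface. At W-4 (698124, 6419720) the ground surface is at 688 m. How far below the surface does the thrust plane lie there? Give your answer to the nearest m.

105 m

Two edge vectors: W-1→W-2 = (847, 1334, 729), W-1→W-3 = (433, -239, 27).
Normal n = (W-1→W-2) × (W-1→W-3) = (210249, 292788, -780055).
So ∂z/∂E = −n_x/n_z = 0.26953099 and ∂z/∂N = −n_y/n_z = 0.37534276.
Intercept c from W-1: 471 − 187855.56 − 2409794.01 = −2597178.56.
At (698124, 6419720): z_contact = 188166.1 + 2409595.5 − 2597178.56 = 582.9 m.
Depth below ground = 688 − 582.9 = 105 m.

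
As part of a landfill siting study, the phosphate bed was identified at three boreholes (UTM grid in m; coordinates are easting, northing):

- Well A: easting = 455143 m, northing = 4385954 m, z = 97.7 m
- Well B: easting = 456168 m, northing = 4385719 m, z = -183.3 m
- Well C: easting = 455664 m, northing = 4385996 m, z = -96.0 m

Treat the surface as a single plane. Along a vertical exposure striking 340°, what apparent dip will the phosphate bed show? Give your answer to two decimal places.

10.07°

Let the plane be z = a·easting + b·northing + c.
Well B−Well A: 1025a − 235b = −281;  Well C−Well A: 521a + 42b = −193.7.
Solving gives a = −0.34638, b = −0.31508.
Unit vector along 340° is (sin 340°, cos 340°) = (-0.3420, 0.9397).
Slope in that direction = a·(-0.3420) + b·(0.9397) = −0.17761.
Apparent dip = arctan|0.17761| = 10.07° (true dip is 25.1°, so apparent ≤ true as expected).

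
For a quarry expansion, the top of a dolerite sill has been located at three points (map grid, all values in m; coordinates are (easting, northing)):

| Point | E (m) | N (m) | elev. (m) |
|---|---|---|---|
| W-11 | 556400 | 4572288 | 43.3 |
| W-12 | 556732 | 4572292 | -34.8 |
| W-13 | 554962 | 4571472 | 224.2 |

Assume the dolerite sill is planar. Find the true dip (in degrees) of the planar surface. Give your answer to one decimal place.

17.2°

Two edge vectors: W-11→W-12 = (332, 4, -78.1), W-11→W-13 = (-1438, -816, 180.9).
Normal n = (W-11→W-12) × (W-11→W-13) = (-63006, 52249, -265160).
So ∂z/∂E = −n_x/n_z = −0.23762 and ∂z/∂N = −n_y/n_z = 0.19705.
Gradient magnitude |∇z| = √(a² + b²) = √(0.05646 + 0.03883) = 0.30869.
True dip = arctan(0.30869) = 17.2°, dipping toward SE (azimuth ≈ 130°).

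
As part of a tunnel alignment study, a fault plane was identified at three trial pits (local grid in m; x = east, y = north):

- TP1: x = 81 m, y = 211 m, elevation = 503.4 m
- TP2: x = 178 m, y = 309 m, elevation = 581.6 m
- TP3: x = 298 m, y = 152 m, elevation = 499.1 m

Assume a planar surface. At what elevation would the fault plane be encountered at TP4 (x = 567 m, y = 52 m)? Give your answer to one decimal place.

Let the plane be z = a·x + b·y + c.
TP2−TP1: 97a + 98b = 78.2;  TP3−TP1: 217a − 59b = −4.3.
Solving gives a = 0.15534, b = 0.64421.
Then c = 503.4 − a·81 − b·211 = 354.89.
At (567, 52): z = 88.1 + 33.5 + 354.89 = 476.5 m.

476.5 m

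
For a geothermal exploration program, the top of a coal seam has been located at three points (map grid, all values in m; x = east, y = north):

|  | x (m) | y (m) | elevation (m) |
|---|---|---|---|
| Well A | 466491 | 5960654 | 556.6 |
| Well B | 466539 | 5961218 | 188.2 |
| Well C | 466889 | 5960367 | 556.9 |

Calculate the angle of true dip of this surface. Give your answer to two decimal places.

37.18°

Two edge vectors: Well A→Well B = (48, 564, -368.4), Well A→Well C = (398, -287, 0.3).
Normal n = (Well A→Well B) × (Well A→Well C) = (-105561.6, -146637.6, -238248).
So ∂z/∂x = −n_x/n_z = −0.44307 and ∂z/∂y = −n_y/n_z = −0.61548.
Gradient magnitude |∇z| = √(a² + b²) = √(0.19631 + 0.37882) = 0.75838.
True dip = arctan(0.75838) = 37.18°, dipping toward NE (azimuth ≈ 036°).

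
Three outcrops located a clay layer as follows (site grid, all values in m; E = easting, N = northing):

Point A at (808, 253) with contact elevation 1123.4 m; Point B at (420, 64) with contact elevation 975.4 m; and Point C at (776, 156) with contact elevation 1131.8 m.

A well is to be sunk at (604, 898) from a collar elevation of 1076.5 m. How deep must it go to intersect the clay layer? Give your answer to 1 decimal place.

Two edge vectors: Point A→Point B = (-388, -189, -148), Point A→Point C = (-32, -97, 8.4).
Normal n = (Point A→Point B) × (Point A→Point C) = (-15943.6, 7995.2, 31588).
So ∂z/∂E = −n_x/n_z = 0.50474 and ∂z/∂N = −n_y/n_z = −0.25311.
Intercept c from Point A: 1123.4 − 407.83 + 64.04 = 779.61.
At (604, 898): z_contact = 304.86 − 227.29 + 779.61 = 857.18 m.
Depth below ground = 1076.5 − 857.18 = 219.3 m.

219.3 m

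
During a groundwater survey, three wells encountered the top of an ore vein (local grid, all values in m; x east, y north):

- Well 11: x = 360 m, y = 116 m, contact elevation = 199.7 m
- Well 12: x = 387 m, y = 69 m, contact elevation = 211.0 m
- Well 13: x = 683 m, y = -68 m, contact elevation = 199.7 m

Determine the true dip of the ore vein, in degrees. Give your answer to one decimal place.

Let the plane be z = a·x + b·y + c.
Well 12−Well 11: 27a − 47b = 11.3;  Well 13−Well 11: 323a − 184b = 0.
Solving gives a = −0.20358, b = −0.35738.
Gradient magnitude |∇z| = √(a² + b²) = √(0.04145 + 0.12772) = 0.41130.
True dip = arctan(0.41130) = 22.4°, dipping toward NNE (azimuth ≈ 030°).

22.4°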